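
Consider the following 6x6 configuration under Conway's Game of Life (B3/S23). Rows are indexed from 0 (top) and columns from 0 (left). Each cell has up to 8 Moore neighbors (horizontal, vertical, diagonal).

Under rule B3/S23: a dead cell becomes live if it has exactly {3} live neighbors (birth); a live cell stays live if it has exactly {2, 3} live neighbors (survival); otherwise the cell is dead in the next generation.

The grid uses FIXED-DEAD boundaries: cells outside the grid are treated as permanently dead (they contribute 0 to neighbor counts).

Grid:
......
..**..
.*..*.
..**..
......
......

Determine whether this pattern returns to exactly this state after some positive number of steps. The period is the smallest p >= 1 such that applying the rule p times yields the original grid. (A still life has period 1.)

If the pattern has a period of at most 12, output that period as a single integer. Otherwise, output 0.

Simulating and comparing each generation to the original:
Gen 0 (original, given above): 6 live cells
Gen 1: 6 live cells, MATCHES original -> period = 1

Answer: 1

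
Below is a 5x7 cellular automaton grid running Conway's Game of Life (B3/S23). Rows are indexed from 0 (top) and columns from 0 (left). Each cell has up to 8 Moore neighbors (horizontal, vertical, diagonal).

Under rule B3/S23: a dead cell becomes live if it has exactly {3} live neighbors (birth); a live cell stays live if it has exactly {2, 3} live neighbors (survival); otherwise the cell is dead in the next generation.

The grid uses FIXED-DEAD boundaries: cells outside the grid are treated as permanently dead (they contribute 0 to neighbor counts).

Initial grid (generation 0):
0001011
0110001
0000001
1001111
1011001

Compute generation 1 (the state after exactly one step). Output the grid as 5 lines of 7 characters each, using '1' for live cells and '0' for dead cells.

Simulating step by step:
Generation 0 (given above): 16 live cells
Generation 1: 19 live cells
(generation 1 grid is the final answer)

Answer: 0010011
0010001
0111101
0111101
0111001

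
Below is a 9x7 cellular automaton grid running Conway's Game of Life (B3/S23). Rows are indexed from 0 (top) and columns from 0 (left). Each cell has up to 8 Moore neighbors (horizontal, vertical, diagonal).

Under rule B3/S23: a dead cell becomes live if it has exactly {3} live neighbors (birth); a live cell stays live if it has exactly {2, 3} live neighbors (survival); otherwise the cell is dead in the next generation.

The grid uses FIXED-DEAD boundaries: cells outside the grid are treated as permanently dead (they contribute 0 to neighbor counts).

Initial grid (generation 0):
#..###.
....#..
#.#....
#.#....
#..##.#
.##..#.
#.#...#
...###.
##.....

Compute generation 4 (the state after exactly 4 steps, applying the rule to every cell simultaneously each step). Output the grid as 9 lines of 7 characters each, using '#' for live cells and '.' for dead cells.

Answer: .......
....##.
.......
...#...
.####..
.#..###
....#.#
.##.#.#
..####.

Derivation:
Simulating step by step:
Generation 0 (given above): 24 live cells
Generation 1: 26 live cells
...###.
.#..##.
...#...
#.#....
#..###.
#.#.###
..#...#
#.####.
....#..
Generation 2: 23 live cells
...#.#.
..#..#.
.####..
.##....
#.#...#
..#...#
..#...#
.##.##.
....##.
Generation 3: 20 live cells
....#..
.#...#.
....#..
#......
..##...
..##.##
..#...#
.##.#.#
...###.
Generation 4: 21 live cells
(generation 4 grid is the final answer)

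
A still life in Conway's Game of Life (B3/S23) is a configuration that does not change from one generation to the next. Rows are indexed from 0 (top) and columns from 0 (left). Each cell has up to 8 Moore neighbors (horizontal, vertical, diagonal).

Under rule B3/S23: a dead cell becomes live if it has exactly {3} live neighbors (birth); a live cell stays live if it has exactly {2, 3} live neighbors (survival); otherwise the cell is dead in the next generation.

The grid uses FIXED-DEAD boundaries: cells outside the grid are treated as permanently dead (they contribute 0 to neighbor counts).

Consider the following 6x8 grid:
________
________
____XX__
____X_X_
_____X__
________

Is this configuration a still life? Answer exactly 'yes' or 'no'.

Answer: yes

Derivation:
Compute generation 1 and compare to generation 0 (given above):
Generation 1:
________
________
____XX__
____X_X_
_____X__
________
The grids are IDENTICAL -> still life.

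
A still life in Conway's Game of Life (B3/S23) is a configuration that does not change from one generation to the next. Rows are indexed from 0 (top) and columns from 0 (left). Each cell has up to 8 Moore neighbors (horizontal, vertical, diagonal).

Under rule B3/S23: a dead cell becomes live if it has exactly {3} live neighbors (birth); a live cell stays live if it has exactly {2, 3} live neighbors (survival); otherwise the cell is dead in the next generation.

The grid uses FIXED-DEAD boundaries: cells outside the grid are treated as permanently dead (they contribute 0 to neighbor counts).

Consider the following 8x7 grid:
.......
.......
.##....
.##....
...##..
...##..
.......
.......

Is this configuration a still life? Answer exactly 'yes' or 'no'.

Answer: no

Derivation:
Compute generation 1 and compare to generation 0 (given above):
Generation 1:
.......
.......
.##....
.#.....
....#..
...##..
.......
.......
Cell (3,2) differs: gen0=1 vs gen1=0 -> NOT a still life.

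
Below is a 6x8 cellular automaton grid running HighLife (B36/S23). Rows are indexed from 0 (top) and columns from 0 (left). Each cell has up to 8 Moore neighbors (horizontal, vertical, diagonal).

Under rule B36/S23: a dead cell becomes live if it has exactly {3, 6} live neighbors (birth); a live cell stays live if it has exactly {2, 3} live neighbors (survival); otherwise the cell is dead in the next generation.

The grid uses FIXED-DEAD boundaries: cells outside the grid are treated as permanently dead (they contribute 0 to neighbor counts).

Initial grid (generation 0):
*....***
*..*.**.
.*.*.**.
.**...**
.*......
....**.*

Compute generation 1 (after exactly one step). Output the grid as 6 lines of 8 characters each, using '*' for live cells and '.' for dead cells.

Simulating step by step:
Generation 0 (given above): 20 live cells
Generation 1: 18 live cells
(generation 1 grid is the final answer)

Answer: ....**.*
***.....
**.*....
**...***
.**..*.*
........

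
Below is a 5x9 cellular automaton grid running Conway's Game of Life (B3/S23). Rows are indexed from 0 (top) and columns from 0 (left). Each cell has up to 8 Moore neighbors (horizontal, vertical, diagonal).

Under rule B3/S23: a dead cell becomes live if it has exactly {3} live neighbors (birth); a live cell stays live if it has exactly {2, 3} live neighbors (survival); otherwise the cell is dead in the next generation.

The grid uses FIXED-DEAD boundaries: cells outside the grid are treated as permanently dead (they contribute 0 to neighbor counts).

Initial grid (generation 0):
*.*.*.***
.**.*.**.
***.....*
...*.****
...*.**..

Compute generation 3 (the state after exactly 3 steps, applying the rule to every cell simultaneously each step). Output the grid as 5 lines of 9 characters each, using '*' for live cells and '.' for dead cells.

Simulating step by step:
Generation 0 (given above): 23 live cells
Generation 1: 12 live cells
..*...*.*
......*..
*...*...*
.*.*.*..*
.....*...
Generation 2: 7 live cells
.......*.
.....*...
....**.*.
.....*...
....*....
Generation 3: 6 live cells
(generation 3 grid is the final answer)

Answer: .........
....**...
....**...
.....**..
.........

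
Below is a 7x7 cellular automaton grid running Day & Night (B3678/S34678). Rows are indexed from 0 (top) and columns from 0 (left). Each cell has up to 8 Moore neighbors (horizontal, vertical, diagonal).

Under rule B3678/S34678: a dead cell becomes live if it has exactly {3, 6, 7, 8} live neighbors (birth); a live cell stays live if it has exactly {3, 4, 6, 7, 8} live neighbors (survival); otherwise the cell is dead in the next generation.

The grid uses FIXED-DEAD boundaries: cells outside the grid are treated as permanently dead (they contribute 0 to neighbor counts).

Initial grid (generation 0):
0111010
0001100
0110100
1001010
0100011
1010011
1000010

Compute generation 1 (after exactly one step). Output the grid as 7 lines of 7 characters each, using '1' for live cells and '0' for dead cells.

Simulating step by step:
Generation 0 (given above): 21 live cells
Generation 1: 20 live cells
(generation 1 grid is the final answer)

Answer: 0011000
0010110
0010110
0000011
1110011
0000111
0100001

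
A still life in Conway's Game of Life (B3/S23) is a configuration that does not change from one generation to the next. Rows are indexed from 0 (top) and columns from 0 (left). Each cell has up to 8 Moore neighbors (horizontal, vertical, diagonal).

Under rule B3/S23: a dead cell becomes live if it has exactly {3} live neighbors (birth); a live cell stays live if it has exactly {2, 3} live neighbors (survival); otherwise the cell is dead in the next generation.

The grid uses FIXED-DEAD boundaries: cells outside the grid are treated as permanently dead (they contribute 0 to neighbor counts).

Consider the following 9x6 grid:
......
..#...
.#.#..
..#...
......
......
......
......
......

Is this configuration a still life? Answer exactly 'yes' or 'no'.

Answer: yes

Derivation:
Compute generation 1 and compare to generation 0 (given above):
Generation 1:
......
..#...
.#.#..
..#...
......
......
......
......
......
The grids are IDENTICAL -> still life.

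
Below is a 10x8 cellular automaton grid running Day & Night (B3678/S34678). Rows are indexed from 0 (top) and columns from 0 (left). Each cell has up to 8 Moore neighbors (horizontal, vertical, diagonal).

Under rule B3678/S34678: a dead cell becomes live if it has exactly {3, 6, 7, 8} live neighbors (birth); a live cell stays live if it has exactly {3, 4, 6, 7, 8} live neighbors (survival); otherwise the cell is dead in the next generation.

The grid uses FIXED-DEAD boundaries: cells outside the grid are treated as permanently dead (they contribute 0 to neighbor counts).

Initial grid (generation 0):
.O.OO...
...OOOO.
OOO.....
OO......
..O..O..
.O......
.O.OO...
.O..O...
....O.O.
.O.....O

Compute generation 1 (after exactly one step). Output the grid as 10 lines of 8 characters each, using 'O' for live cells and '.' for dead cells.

Simulating step by step:
Generation 0 (given above): 24 live cells
Generation 1: 21 live cells
(generation 1 grid is the final answer)

Answer: ..OOO...
O..OOO..
OOOOOO..
O.......
O.......
...OO...
O.......
..O.O...
.....O..
........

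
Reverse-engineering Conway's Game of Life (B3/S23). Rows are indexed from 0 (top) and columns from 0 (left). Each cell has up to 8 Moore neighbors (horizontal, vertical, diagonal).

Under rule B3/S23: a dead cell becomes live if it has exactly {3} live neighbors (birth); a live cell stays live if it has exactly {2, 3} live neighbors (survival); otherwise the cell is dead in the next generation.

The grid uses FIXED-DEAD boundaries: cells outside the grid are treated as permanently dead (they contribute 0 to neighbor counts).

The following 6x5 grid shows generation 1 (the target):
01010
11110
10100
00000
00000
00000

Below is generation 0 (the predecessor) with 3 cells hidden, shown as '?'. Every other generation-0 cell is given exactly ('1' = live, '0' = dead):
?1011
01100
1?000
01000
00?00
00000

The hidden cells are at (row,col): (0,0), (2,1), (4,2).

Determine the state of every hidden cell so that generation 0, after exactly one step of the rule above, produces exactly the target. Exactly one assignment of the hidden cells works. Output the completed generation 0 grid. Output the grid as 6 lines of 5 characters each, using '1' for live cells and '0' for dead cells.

Hidden generation-0 cells (in order): (0,0), (2,1), (4,2).
A hidden cell only influences target cells in its own 3x3 neighborhood. Try each of the 2^3 = 8 assignments, step the completed generation 0 forward once under B3/S23, and compare with the target:
  (0,0)=0 (2,1)=0 (4,2)=0 -> step reproduces the target at every cell -> ACCEPT
  (0,0)=0 (2,1)=0 (4,2)=1 -> step gives (3,1)='1' but target has '0' -> reject
  (0,0)=0 (2,1)=1 (4,2)=0 -> step gives (1,0)='0' but target has '1' -> reject
  (0,0)=0 (2,1)=1 (4,2)=1 -> step gives (1,0)='0' but target has '1' -> reject
  (0,0)=1 (2,1)=0 (4,2)=0 -> step gives (0,0)='1' but target has '0' -> reject
  (0,0)=1 (2,1)=0 (4,2)=1 -> step gives (0,0)='1' but target has '0' -> reject
  (0,0)=1 (2,1)=1 (4,2)=0 -> step gives (0,0)='1' but target has '0' -> reject
  (0,0)=1 (2,1)=1 (4,2)=1 -> step gives (0,0)='1' but target has '0' -> reject
Unique solution: (0,0)=dead, (2,1)=dead, (4,2)=dead.
Check: live-neighbor counts of every cell in the completed generation 0:
22421
33332
24310
21100
11100
00000
Applying B3/S23 to generation 0 with these counts gives:
01010
11110
10100
00000
00000
00000
which matches the target exactly.

Answer: 01011
01100
10000
01000
00000
00000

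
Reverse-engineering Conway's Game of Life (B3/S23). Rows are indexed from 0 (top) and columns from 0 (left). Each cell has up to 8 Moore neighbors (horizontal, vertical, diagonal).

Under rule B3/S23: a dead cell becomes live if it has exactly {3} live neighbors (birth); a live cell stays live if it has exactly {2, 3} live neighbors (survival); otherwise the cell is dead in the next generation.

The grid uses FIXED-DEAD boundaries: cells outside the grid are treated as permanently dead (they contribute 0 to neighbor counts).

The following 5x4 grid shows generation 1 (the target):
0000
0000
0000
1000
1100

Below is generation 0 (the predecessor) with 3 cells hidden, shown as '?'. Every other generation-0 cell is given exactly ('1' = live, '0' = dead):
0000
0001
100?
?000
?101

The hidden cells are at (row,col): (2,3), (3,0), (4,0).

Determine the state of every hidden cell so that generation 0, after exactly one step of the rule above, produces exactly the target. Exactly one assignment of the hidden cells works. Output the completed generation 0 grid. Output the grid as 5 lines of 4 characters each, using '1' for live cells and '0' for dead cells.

Answer: 0000
0001
1000
1000
1101

Derivation:
Hidden generation-0 cells (in order): (2,3), (3,0), (4,0).
A hidden cell only influences target cells in its own 3x3 neighborhood. Try each of the 2^3 = 8 assignments, step the completed generation 0 forward once under B3/S23, and compare with the target:
  (2,3)=0 (3,0)=0 (4,0)=0 -> step gives (3,0)='0' but target has '1' -> reject
  (2,3)=0 (3,0)=0 (4,0)=1 -> step gives (3,1)='1' but target has '0' -> reject
  (2,3)=0 (3,0)=1 (4,0)=0 -> step gives (3,1)='1' but target has '0' -> reject
  (2,3)=0 (3,0)=1 (4,0)=1 -> step reproduces the target at every cell -> ACCEPT
  (2,3)=1 (3,0)=0 (4,0)=0 -> step gives (3,0)='0' but target has '1' -> reject
  (2,3)=1 (3,0)=0 (4,0)=1 -> step gives (3,1)='1' but target has '0' -> reject
  (2,3)=1 (3,0)=1 (4,0)=0 -> step gives (3,1)='1' but target has '0' -> reject
  (2,3)=1 (3,0)=1 (4,0)=1 -> step gives (3,2)='1' but target has '0' -> reject
Unique solution: (2,3)=dead, (3,0)=live, (4,0)=live.
Check: live-neighbor counts of every cell in the completed generation 0:
0011
1110
1211
3421
2220
Applying B3/S23 to generation 0 with these counts gives:
0000
0000
0000
1000
1100
which matches the target exactly.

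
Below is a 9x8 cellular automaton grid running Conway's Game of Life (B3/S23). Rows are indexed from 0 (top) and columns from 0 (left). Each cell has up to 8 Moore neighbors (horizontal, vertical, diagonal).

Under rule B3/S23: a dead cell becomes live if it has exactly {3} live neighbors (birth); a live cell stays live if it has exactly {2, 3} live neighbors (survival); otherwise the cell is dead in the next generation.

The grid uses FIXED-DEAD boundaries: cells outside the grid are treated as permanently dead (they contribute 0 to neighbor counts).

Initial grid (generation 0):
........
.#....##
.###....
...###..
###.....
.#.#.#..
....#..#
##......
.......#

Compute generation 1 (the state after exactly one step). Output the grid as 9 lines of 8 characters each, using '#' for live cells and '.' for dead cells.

Simulating step by step:
Generation 0 (given above): 20 live cells
Generation 1: 18 live cells
(generation 1 grid is the final answer)

Answer: ........
.#......
.#.#.##.
#...#...
##...#..
##.##...
###.#...
........
........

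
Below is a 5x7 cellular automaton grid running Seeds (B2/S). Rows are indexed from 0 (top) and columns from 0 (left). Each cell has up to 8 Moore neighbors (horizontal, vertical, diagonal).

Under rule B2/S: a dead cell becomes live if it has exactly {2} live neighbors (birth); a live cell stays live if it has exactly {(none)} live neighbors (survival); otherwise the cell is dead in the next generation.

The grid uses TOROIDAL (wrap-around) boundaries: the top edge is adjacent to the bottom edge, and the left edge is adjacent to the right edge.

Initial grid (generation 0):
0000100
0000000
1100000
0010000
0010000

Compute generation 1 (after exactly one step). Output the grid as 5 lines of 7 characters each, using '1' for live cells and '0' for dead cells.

Simulating step by step:
Generation 0 (given above): 5 live cells
Generation 1: 7 live cells
(generation 1 grid is the final answer)

Answer: 0001000
1100000
0010000
1001000
0100000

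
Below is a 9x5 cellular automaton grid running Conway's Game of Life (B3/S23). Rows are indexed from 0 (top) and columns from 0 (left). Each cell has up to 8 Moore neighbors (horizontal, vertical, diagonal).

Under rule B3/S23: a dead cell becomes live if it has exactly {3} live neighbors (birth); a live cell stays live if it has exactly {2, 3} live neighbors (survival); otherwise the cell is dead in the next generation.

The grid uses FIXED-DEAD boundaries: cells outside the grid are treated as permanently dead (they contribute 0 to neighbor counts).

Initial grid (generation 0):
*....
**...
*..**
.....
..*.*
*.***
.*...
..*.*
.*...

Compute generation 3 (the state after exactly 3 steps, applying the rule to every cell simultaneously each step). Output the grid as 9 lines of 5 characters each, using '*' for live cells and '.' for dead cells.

Answer: .*...
..*..
*..*.
*..*.
....*
..*..
.*.*.
.**..
.....

Derivation:
Simulating step by step:
Generation 0 (given above): 16 live cells
Generation 1: 16 live cells
**...
**...
**...
....*
.**.*
..*.*
.*..*
.**..
.....
Generation 2: 16 live cells
**...
..*..
**...
*.**.
.**.*
..*.*
.*...
.**..
.....
Generation 3: 12 live cells
(generation 3 grid is the final answer)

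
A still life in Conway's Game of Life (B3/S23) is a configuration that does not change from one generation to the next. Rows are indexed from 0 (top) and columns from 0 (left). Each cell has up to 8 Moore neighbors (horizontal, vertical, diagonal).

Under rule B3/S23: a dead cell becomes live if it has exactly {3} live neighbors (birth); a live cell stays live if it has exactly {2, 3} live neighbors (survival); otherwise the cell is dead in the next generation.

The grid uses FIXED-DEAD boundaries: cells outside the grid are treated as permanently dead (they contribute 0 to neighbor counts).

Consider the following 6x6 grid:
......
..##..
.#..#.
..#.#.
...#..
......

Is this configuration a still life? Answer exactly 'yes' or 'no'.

Answer: yes

Derivation:
Compute generation 1 and compare to generation 0 (given above):
Generation 1:
......
..##..
.#..#.
..#.#.
...#..
......
The grids are IDENTICAL -> still life.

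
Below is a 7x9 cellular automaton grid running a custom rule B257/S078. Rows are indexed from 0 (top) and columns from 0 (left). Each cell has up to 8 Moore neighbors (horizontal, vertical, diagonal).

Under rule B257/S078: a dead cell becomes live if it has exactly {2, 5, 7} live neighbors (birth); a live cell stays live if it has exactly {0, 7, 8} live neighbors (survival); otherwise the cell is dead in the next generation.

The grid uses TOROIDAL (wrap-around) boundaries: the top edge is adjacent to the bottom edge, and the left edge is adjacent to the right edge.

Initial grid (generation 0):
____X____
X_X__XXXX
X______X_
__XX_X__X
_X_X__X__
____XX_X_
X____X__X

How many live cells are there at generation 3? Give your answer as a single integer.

Simulating step by step:
Generation 0 (given above): 22 live cells
Generation 1: 14 live cells
___X____X
__XXX____
______X__
_________
X___X___X
_XXX_____
___X___X_
Generation 2: 16 live cells
_______X_
_____X_X_
__X_XXX__
X____X_XX
_________
_______X_
XXX_____X
Generation 3: 13 live cells
__X______
___X__X_X
XXXX_____
_X_X_____
X________
__X______
______X__
Population at generation 3: 13

Answer: 13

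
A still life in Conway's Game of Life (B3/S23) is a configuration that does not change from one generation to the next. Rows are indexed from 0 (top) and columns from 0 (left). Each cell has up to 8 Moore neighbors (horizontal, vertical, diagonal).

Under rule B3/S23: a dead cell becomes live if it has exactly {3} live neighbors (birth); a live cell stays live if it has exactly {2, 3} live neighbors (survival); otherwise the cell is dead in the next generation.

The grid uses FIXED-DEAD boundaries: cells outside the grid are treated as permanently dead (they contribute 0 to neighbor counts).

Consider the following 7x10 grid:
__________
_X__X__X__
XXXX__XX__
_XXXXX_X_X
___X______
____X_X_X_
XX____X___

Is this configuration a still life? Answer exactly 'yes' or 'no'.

Answer: no

Derivation:
Compute generation 1 and compare to generation 0 (given above):
Generation 1:
__________
XX_X__XX__
X______X__
X____X_XX_
______XXX_
_____X_X__
_____X_X__
Cell (1,0) differs: gen0=0 vs gen1=1 -> NOT a still life.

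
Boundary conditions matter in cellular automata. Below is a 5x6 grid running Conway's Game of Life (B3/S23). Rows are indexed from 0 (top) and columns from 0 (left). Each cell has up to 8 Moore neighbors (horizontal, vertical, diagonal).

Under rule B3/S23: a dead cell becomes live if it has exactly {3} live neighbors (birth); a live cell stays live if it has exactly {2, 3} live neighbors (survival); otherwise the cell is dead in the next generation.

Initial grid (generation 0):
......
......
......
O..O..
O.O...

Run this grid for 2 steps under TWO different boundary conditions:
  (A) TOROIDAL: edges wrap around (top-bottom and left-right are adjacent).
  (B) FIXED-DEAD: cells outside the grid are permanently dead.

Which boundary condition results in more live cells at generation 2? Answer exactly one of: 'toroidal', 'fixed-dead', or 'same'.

Answer: same

Derivation:
Under TOROIDAL boundary, generation 2:
......
......
......
......
......
Population = 0

Under FIXED-DEAD boundary, generation 2:
......
......
......
......
......
Population = 0

Comparison: toroidal=0, fixed-dead=0 -> same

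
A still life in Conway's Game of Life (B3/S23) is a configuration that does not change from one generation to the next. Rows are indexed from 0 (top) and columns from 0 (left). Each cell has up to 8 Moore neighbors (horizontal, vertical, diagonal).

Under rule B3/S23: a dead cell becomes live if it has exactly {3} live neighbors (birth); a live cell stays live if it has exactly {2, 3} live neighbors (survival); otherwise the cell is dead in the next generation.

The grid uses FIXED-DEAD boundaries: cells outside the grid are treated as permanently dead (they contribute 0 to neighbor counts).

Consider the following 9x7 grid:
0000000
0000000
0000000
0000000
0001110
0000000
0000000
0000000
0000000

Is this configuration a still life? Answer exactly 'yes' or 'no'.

Answer: no

Derivation:
Compute generation 1 and compare to generation 0 (given above):
Generation 1:
0000000
0000000
0000000
0000100
0000100
0000100
0000000
0000000
0000000
Cell (3,4) differs: gen0=0 vs gen1=1 -> NOT a still life.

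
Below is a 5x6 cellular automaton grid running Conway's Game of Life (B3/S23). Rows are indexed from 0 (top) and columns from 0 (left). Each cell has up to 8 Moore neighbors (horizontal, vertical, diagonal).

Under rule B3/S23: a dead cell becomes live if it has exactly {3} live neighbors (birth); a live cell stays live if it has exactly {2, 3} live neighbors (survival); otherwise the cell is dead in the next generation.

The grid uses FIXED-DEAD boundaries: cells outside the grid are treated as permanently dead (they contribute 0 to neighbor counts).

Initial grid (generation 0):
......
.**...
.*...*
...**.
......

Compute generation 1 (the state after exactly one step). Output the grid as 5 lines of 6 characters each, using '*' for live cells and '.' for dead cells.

Answer: ......
.**...
.*.**.
....*.
......

Derivation:
Simulating step by step:
Generation 0 (given above): 6 live cells
Generation 1: 6 live cells
(generation 1 grid is the final answer)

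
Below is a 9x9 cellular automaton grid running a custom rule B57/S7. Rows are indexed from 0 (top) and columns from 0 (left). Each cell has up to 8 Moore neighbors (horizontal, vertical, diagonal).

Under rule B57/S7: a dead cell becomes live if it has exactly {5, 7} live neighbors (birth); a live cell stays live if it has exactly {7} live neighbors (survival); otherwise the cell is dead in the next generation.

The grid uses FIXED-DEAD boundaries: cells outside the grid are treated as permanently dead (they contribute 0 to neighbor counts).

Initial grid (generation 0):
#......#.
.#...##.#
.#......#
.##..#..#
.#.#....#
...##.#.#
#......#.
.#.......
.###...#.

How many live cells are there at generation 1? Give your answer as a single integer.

Simulating step by step:
Generation 0 (given above): 26 live cells
Generation 1: 1 live cells
.........
.........
.........
.........
..#......
.........
.........
.........
.........
Population at generation 1: 1

Answer: 1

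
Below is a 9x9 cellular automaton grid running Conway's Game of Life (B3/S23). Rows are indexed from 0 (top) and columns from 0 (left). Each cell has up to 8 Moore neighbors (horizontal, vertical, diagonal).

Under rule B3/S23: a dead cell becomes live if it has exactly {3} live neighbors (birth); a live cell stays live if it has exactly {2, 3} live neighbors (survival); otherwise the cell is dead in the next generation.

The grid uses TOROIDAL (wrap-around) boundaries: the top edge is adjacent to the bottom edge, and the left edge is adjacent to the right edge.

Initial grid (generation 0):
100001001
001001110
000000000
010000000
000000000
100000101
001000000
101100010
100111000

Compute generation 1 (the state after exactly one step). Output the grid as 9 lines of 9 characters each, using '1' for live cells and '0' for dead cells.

Answer: 110100011
000001111
000000100
000000000
100000000
000000000
101100010
001000001
101101100

Derivation:
Simulating step by step:
Generation 0 (given above): 20 live cells
Generation 1: 22 live cells
(generation 1 grid is the final answer)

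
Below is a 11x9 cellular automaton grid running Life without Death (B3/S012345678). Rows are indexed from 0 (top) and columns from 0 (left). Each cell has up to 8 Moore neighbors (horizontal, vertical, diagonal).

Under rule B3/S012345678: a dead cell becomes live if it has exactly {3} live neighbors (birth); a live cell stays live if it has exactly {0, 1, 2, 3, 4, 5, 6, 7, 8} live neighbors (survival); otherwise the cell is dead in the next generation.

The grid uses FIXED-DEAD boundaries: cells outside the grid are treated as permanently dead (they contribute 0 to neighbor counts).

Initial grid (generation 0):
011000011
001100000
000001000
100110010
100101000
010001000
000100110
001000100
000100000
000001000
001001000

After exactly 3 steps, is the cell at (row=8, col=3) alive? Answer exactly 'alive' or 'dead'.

Answer: alive

Derivation:
Simulating step by step:
Generation 0 (given above): 25 live cells
Generation 1: 39 live cells
011100011
011100000
001001000
100111110
111101100
011001000
001101110
001100110
000100000
000011000
001001000
Generation 2: 49 live cells
011100011
011110000
001001000
100111110
111101110
111001010
001101110
001101110
001101100
000111000
001011000
Generation 3: 55 live cells
011110011
011110000
001001000
100111110
111101111
111001011
001101111
011101110
001101110
000111000
001011000

Cell (8,3) at generation 3: 1 -> alive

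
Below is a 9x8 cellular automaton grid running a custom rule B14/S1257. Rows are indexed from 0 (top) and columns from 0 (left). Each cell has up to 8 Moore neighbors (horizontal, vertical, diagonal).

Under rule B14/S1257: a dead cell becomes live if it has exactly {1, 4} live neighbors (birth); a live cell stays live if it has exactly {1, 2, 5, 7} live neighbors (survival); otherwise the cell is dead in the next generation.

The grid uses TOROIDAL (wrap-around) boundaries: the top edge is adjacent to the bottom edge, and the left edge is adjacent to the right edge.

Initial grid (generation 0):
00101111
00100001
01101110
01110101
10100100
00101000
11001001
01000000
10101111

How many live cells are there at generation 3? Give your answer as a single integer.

Answer: 27

Derivation:
Simulating step by step:
Generation 0 (given above): 33 live cells
Generation 1: 30 live cells
11100101
01001000
10100000
11100001
10001100
10111000
00001011
00000110
01110110
Generation 2: 30 live cells
01111011
01101000
00001110
01100000
00100101
10100001
00010000
00001111
10011011
Generation 3: 27 live cells
00100000
00000010
01111011
01100110
10001001
10100101
00010011
01010000
00111000
Population at generation 3: 27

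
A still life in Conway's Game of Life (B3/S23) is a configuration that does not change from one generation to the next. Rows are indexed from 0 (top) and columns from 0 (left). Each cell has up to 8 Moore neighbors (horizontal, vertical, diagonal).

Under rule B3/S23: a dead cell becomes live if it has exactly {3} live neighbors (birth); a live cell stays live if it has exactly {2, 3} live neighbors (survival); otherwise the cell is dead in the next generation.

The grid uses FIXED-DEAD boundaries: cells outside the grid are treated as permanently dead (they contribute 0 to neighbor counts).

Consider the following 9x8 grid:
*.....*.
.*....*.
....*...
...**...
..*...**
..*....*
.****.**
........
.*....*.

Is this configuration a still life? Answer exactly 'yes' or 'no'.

Answer: no

Derivation:
Compute generation 1 and compare to generation 0 (given above):
Generation 1:
........
.....*..
...***..
...***..
..*...**
.....*..
.***..**
.*.*.***
........
Cell (0,0) differs: gen0=1 vs gen1=0 -> NOT a still life.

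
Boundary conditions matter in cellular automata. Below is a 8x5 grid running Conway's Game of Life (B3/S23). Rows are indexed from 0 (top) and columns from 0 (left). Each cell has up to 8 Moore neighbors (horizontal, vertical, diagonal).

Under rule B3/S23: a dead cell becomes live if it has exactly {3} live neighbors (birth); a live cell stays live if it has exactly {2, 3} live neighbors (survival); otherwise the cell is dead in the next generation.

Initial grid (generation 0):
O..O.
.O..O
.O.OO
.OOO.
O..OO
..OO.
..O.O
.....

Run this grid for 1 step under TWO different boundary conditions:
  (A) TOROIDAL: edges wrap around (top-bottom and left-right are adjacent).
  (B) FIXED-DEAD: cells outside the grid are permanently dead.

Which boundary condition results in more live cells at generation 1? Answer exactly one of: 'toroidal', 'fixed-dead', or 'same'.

Under TOROIDAL boundary, generation 1:
O...O
.O...
.O..O
.O...
O....
OOO..
..O..
...OO
Population = 13

Under FIXED-DEAD boundary, generation 1:
.....
OO..O
OO..O
OO...
....O
.OO..
..O..
.....
Population = 12

Comparison: toroidal=13, fixed-dead=12 -> toroidal

Answer: toroidal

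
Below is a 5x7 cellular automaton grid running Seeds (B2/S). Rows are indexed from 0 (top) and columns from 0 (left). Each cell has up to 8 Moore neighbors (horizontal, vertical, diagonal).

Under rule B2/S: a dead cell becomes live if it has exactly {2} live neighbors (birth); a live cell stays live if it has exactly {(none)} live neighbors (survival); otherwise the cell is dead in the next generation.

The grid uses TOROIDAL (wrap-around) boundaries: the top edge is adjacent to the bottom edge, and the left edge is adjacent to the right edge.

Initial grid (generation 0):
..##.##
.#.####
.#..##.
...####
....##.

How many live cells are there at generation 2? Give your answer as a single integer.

Answer: 5

Derivation:
Simulating step by step:
Generation 0 (given above): 18 live cells
Generation 1: 4 live cells
.#.....
.......
.......
#.#....
#......
Generation 2: 5 live cells
#......
.......
.#.....
......#
..#...#
Population at generation 2: 5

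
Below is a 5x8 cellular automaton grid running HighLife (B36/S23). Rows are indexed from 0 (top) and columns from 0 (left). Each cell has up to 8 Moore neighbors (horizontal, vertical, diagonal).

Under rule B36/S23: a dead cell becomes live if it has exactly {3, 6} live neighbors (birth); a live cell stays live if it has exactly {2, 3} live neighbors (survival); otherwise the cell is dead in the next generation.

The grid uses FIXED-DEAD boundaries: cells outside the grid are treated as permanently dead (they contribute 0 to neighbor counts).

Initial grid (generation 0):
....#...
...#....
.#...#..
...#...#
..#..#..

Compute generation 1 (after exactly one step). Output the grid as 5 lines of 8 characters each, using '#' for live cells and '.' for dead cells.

Simulating step by step:
Generation 0 (given above): 8 live cells
Generation 1: 6 live cells
(generation 1 grid is the final answer)

Answer: ........
....#...
..#.#...
..#.#.#.
........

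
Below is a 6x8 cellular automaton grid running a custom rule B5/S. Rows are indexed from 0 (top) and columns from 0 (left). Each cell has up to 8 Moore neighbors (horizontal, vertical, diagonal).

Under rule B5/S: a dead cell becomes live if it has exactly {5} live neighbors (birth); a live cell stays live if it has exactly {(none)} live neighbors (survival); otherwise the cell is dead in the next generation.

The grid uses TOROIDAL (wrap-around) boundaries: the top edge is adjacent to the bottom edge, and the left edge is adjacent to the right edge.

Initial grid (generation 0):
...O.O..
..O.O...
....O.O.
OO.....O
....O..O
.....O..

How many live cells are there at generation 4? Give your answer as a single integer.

Simulating step by step:
Generation 0 (given above): 12 live cells
Generation 1: 0 live cells
........
........
........
........
........
........
Generation 2: 0 live cells
........
........
........
........
........
........
Generation 3: 0 live cells
........
........
........
........
........
........
Generation 4: 0 live cells
........
........
........
........
........
........
Population at generation 4: 0

Answer: 0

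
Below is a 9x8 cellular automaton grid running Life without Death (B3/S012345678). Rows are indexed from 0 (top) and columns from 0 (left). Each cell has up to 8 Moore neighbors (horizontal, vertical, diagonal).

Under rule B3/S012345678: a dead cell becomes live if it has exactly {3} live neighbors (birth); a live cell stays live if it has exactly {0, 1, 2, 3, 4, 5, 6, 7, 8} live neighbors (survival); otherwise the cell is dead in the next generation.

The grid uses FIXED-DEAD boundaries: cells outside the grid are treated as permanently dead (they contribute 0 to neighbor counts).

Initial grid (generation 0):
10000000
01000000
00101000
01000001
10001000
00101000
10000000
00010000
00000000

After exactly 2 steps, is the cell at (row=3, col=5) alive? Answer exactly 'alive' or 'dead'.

Simulating step by step:
Generation 0 (given above): 12 live cells
Generation 1: 19 live cells
10000000
01000000
01101000
01010001
11011000
01111000
10010000
00010000
00000000
Generation 2: 24 live cells
10000000
11100000
11111000
01010001
11011000
01111000
11010000
00010000
00000000

Cell (3,5) at generation 2: 0 -> dead

Answer: dead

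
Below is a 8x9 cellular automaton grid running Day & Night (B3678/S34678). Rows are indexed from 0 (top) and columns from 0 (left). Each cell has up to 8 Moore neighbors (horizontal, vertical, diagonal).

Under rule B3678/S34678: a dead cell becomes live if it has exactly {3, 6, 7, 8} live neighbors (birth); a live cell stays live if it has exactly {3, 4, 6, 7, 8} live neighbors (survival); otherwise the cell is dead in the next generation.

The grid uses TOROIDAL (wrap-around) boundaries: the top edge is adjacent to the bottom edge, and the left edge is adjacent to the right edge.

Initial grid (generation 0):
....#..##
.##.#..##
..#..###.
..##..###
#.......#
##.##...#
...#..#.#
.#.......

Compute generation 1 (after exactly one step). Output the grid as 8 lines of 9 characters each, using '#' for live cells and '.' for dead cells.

Simulating step by step:
Generation 0 (given above): 28 live cells
Generation 1: 25 live cells
(generation 1 grid is the final answer)

Answer: .###...##
#.......#
#.#.##.#.
##...##.#
....#....
..#.....#
.#..#..#.
#.......#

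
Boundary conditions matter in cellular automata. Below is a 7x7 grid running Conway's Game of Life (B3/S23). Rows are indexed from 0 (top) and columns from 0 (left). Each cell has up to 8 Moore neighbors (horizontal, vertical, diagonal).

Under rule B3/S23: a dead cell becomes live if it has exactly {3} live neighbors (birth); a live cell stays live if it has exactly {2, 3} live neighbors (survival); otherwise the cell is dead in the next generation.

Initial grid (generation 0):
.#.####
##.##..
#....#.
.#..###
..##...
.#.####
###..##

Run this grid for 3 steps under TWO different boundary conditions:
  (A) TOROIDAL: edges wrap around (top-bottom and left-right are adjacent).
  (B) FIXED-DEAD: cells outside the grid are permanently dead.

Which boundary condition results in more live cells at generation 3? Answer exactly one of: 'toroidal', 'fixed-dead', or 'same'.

Answer: fixed-dead

Derivation:
Under TOROIDAL boundary, generation 3:
.......
.......
#......
...#...
...#...
....##.
.......
Population = 5

Under FIXED-DEAD boundary, generation 3:
....##.
##..###
.......
#..##.#
##.##.#
...#...
##.....
Population = 19

Comparison: toroidal=5, fixed-dead=19 -> fixed-dead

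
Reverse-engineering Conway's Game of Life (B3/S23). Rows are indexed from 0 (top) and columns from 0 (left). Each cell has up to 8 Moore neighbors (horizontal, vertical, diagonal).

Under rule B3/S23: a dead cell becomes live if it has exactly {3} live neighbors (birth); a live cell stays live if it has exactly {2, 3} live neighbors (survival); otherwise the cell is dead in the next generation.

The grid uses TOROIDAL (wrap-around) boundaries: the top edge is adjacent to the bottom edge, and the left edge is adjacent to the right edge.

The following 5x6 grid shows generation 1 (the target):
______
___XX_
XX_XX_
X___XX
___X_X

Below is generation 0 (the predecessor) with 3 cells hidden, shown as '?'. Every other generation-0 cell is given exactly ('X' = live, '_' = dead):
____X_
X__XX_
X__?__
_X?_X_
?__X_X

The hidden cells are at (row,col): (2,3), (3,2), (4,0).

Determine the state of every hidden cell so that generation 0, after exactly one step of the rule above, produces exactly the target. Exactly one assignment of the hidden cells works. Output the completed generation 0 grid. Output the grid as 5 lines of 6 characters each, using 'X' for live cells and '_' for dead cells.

Answer: ____X_
X__XX_
X_____
_X__X_
___X_X

Derivation:
Hidden generation-0 cells (in order): (2,3), (3,2), (4,0).
A hidden cell only influences target cells in its own 3x3 neighborhood. Try each of the 2^3 = 8 assignments, step the completed generation 0 forward once under B3/S23, and compare with the target:
  (2,3)=_ (3,2)=_ (4,0)=_ -> step reproduces the target at every cell -> ACCEPT
  (2,3)=_ (3,2)=_ (4,0)=X -> step gives (0,0)='X' but target has '_' -> reject
  (2,3)=_ (3,2)=X (4,0)=_ -> step gives (2,1)='_' but target has 'X' -> reject
  (2,3)=_ (3,2)=X (4,0)=X -> step gives (0,0)='X' but target has '_' -> reject
  (2,3)=X (3,2)=_ (4,0)=_ -> step gives (2,2)='X' but target has '_' -> reject
  (2,3)=X (3,2)=_ (4,0)=X -> step gives (0,0)='X' but target has '_' -> reject
  (2,3)=X (3,2)=X (4,0)=_ -> step gives (2,1)='_' but target has 'X' -> reject
  (2,3)=X (3,2)=X (4,0)=X -> step gives (0,0)='X' but target has '_' -> reject
Unique solution: (2,3)=dead, (3,2)=dead, (4,0)=dead.
Check: live-neighbor counts of every cell in the completed generation 0:
212444
121224
232334
312223
212242
Applying B3/S23 to generation 0 with these counts gives:
______
___XX_
XX_XX_
X___XX
___X_X
which matches the target exactly.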